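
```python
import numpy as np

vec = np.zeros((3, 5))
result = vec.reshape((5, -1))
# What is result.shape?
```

(5, 3)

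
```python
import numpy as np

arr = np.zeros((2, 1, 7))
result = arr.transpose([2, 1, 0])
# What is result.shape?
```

(7, 1, 2)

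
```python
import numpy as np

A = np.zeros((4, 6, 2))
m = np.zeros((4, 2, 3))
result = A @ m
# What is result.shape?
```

(4, 6, 3)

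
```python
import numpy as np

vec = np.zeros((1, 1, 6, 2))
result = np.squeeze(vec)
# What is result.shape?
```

(6, 2)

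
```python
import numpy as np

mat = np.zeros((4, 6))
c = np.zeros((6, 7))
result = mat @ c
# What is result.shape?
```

(4, 7)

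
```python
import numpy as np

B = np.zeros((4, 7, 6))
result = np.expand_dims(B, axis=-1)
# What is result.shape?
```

(4, 7, 6, 1)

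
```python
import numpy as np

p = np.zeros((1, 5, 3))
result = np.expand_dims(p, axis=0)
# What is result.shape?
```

(1, 1, 5, 3)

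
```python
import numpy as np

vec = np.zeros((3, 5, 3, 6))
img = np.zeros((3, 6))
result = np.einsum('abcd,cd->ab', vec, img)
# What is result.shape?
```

(3, 5)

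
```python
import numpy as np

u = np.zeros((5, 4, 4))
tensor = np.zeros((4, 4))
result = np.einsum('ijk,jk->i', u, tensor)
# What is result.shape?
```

(5,)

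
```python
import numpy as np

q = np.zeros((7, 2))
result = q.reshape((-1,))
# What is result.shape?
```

(14,)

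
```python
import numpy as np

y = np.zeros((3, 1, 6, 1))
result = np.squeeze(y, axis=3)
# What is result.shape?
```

(3, 1, 6)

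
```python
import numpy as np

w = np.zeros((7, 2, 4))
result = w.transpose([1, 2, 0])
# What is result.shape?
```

(2, 4, 7)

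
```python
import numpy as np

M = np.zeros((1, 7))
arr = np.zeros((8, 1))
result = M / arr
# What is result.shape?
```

(8, 7)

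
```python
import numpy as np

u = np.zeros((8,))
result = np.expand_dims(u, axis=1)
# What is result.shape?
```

(8, 1)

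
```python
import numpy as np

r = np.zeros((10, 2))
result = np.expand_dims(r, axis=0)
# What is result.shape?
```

(1, 10, 2)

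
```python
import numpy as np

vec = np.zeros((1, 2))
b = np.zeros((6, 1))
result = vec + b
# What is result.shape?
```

(6, 2)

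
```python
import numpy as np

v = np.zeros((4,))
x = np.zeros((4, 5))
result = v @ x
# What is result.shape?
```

(5,)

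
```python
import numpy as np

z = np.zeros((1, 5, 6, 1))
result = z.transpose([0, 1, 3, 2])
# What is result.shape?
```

(1, 5, 1, 6)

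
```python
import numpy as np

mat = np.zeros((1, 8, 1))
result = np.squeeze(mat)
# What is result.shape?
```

(8,)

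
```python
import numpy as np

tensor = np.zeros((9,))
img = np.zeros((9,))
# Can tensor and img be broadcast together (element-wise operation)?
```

Yes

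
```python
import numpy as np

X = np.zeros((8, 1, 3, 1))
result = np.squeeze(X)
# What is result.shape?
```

(8, 3)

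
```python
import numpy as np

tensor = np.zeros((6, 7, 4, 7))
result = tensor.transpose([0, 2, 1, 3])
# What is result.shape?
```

(6, 4, 7, 7)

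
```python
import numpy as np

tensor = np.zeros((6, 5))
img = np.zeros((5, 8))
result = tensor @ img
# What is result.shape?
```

(6, 8)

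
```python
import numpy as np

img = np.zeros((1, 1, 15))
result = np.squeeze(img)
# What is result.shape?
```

(15,)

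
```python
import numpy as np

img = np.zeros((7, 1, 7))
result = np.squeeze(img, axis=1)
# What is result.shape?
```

(7, 7)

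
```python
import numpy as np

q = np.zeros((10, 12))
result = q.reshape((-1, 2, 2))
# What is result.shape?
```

(30, 2, 2)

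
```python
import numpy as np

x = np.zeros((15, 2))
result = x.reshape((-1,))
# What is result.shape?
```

(30,)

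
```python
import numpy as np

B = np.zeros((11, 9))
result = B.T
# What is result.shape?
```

(9, 11)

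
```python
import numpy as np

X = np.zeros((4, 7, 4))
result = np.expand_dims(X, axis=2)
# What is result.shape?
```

(4, 7, 1, 4)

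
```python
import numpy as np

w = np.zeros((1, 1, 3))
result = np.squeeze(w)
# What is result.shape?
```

(3,)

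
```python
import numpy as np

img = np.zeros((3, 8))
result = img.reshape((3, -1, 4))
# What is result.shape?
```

(3, 2, 4)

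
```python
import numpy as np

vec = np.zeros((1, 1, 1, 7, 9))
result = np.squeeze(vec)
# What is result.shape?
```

(7, 9)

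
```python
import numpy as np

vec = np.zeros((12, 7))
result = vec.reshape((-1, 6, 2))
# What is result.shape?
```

(7, 6, 2)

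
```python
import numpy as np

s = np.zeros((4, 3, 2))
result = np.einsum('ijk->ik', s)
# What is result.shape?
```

(4, 2)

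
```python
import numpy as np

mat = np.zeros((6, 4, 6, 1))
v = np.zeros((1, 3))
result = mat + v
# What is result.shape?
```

(6, 4, 6, 3)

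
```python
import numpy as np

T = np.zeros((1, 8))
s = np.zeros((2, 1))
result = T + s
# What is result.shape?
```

(2, 8)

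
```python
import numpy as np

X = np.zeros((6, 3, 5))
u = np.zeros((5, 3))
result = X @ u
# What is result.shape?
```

(6, 3, 3)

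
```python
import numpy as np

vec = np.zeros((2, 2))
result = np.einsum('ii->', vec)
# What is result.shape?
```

()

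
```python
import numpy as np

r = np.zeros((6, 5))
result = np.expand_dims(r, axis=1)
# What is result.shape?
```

(6, 1, 5)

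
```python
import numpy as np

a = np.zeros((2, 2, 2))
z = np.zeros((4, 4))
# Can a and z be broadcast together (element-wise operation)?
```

No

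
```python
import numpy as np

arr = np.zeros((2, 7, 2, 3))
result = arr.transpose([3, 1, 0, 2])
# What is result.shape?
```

(3, 7, 2, 2)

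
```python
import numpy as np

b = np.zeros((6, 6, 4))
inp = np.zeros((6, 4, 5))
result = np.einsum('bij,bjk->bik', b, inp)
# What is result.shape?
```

(6, 6, 5)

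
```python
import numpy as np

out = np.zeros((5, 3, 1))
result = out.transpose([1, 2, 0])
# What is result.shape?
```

(3, 1, 5)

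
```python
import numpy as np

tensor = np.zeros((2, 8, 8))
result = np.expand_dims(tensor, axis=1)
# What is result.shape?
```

(2, 1, 8, 8)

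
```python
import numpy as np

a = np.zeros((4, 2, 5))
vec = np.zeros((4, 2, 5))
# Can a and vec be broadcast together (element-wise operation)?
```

Yes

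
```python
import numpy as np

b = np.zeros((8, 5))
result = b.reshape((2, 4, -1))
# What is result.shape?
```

(2, 4, 5)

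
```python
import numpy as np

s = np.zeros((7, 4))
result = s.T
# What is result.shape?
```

(4, 7)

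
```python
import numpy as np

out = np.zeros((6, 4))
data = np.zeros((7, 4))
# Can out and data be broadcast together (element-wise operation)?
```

No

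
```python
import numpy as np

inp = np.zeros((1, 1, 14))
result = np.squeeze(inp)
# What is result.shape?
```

(14,)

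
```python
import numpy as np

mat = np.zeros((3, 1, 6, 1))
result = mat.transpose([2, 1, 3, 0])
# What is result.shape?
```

(6, 1, 1, 3)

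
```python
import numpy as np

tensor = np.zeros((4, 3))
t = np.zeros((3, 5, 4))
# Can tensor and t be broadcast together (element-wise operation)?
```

No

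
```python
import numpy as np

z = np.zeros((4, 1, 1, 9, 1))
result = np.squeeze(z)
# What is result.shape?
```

(4, 9)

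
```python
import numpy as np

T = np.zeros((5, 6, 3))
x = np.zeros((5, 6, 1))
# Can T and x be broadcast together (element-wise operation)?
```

Yes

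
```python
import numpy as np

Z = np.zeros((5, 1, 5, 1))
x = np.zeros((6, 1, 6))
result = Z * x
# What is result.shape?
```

(5, 6, 5, 6)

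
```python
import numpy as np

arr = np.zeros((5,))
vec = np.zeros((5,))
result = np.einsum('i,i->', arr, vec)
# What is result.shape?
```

()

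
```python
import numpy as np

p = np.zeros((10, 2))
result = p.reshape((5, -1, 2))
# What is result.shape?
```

(5, 2, 2)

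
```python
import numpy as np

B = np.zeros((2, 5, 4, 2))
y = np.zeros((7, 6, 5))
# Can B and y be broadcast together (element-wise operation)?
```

No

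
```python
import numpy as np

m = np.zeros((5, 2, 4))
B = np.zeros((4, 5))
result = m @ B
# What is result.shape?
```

(5, 2, 5)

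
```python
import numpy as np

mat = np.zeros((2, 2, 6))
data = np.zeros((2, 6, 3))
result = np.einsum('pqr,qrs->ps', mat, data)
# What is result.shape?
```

(2, 3)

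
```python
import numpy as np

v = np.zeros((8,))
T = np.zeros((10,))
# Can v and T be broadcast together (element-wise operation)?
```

No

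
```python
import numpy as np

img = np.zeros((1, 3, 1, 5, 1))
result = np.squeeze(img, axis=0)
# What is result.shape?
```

(3, 1, 5, 1)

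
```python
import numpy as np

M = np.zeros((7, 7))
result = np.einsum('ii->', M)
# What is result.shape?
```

()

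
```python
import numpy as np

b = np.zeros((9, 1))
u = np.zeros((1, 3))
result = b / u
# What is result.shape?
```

(9, 3)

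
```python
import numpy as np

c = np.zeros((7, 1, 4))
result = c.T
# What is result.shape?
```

(4, 1, 7)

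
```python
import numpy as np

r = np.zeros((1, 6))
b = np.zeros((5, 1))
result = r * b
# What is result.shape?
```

(5, 6)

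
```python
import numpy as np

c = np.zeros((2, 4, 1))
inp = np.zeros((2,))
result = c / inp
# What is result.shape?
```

(2, 4, 2)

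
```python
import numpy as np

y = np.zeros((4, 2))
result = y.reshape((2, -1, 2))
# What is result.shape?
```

(2, 2, 2)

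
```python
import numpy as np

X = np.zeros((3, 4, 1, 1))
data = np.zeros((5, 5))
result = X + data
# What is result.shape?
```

(3, 4, 5, 5)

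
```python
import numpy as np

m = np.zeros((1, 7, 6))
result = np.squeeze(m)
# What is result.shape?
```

(7, 6)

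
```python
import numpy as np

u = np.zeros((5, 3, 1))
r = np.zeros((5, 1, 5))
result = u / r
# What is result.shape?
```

(5, 3, 5)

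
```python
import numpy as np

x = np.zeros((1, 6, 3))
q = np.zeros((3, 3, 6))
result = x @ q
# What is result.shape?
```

(3, 6, 6)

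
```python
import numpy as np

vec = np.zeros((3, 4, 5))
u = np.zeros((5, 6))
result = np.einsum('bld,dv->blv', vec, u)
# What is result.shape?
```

(3, 4, 6)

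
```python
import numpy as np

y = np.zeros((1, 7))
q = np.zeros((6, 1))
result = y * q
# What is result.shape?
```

(6, 7)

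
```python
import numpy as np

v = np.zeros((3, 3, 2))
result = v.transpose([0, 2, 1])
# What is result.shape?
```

(3, 2, 3)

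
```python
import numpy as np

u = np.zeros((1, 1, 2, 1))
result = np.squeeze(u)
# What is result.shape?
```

(2,)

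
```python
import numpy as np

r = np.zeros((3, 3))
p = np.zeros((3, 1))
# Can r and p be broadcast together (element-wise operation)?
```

Yes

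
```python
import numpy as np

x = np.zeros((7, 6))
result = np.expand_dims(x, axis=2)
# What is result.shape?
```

(7, 6, 1)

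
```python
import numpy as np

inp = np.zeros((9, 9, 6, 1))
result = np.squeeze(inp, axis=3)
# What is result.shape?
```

(9, 9, 6)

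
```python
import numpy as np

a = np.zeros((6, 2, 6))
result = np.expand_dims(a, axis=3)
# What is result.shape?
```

(6, 2, 6, 1)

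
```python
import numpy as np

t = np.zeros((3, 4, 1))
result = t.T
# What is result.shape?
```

(1, 4, 3)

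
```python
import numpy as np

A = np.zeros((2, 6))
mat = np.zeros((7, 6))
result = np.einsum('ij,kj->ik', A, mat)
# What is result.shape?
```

(2, 7)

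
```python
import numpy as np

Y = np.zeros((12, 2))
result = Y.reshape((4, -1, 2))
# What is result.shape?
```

(4, 3, 2)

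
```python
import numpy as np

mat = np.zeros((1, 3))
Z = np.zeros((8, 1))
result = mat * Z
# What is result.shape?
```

(8, 3)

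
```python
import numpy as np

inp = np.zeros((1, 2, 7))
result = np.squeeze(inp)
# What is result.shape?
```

(2, 7)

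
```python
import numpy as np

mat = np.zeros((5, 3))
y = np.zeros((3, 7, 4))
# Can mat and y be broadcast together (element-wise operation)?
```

No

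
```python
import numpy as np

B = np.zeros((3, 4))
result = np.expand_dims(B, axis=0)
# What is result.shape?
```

(1, 3, 4)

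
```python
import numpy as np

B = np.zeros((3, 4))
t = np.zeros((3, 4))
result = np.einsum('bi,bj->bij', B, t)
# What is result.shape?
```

(3, 4, 4)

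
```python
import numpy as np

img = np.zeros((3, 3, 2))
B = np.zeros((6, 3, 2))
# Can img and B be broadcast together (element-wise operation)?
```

No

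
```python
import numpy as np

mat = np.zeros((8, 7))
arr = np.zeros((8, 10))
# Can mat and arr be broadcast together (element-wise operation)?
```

No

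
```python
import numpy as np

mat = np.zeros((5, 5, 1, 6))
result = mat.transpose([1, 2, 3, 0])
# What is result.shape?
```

(5, 1, 6, 5)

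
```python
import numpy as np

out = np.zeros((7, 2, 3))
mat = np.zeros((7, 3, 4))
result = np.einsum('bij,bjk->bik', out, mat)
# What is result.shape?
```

(7, 2, 4)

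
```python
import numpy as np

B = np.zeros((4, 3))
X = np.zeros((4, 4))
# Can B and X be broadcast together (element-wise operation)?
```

No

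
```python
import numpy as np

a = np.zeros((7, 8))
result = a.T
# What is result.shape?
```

(8, 7)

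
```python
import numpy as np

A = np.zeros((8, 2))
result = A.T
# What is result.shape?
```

(2, 8)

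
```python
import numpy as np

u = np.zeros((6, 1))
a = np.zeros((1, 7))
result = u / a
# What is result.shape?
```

(6, 7)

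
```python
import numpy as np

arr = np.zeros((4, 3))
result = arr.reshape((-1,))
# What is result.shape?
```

(12,)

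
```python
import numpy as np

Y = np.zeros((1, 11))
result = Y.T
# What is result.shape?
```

(11, 1)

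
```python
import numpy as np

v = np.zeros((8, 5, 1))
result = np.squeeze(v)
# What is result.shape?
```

(8, 5)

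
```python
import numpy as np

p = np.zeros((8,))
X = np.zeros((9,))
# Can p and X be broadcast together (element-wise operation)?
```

No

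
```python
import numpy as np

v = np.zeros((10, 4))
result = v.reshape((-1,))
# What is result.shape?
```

(40,)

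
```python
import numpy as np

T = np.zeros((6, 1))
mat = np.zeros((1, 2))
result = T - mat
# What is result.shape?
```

(6, 2)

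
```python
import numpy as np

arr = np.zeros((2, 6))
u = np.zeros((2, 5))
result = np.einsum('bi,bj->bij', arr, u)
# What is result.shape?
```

(2, 6, 5)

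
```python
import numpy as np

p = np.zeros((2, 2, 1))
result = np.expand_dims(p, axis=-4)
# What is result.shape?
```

(1, 2, 2, 1)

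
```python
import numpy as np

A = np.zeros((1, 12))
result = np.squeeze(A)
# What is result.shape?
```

(12,)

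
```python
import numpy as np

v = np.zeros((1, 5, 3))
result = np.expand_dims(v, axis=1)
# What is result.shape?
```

(1, 1, 5, 3)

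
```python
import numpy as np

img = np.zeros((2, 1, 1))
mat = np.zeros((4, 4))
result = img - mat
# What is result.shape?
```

(2, 4, 4)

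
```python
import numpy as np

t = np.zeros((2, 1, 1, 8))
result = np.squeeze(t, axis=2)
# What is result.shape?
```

(2, 1, 8)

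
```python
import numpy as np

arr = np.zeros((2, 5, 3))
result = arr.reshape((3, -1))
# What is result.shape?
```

(3, 10)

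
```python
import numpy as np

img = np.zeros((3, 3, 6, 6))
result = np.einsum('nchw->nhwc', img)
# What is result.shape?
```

(3, 6, 6, 3)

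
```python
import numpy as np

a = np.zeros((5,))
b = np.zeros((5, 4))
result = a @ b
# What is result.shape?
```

(4,)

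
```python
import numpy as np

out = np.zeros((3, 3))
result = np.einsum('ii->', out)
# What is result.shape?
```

()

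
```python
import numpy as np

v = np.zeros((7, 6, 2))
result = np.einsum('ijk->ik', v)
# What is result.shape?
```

(7, 2)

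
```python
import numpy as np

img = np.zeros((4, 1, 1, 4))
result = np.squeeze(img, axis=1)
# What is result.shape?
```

(4, 1, 4)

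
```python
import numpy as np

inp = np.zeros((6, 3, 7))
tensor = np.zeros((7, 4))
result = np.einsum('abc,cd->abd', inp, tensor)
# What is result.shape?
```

(6, 3, 4)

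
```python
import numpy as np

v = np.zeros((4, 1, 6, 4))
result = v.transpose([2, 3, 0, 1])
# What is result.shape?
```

(6, 4, 4, 1)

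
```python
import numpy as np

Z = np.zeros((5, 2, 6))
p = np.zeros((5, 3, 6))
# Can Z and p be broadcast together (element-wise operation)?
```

No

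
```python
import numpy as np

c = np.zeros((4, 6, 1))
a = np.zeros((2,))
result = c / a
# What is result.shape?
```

(4, 6, 2)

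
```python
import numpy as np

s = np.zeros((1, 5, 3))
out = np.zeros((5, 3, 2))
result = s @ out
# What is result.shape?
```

(5, 5, 2)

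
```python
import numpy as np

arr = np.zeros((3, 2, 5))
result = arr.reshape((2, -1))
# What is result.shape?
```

(2, 15)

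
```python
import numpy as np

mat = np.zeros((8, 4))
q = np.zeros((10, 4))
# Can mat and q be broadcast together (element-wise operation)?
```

No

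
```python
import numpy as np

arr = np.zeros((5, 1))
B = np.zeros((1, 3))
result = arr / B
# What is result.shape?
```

(5, 3)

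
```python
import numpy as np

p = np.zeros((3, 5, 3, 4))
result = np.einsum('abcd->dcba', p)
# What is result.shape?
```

(4, 3, 5, 3)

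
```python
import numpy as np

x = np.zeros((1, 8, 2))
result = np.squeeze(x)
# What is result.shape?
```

(8, 2)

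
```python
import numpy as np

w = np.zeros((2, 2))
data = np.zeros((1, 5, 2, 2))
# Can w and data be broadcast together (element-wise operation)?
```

Yes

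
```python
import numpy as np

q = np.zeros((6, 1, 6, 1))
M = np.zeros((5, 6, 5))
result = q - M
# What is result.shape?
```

(6, 5, 6, 5)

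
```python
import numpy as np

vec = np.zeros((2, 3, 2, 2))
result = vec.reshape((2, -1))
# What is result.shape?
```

(2, 12)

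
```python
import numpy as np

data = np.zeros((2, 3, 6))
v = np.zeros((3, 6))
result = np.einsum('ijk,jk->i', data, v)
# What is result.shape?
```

(2,)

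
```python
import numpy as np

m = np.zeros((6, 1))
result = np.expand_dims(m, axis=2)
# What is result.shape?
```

(6, 1, 1)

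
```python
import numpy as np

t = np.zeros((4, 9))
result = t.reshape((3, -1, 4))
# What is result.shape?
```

(3, 3, 4)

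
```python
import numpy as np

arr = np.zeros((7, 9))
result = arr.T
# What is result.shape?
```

(9, 7)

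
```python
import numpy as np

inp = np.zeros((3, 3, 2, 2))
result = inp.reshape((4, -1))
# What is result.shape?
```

(4, 9)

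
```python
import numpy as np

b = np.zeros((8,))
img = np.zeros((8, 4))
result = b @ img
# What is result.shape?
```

(4,)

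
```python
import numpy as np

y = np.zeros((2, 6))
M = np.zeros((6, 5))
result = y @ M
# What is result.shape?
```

(2, 5)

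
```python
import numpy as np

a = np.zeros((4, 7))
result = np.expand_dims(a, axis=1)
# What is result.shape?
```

(4, 1, 7)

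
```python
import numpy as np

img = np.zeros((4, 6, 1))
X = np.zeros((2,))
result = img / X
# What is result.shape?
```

(4, 6, 2)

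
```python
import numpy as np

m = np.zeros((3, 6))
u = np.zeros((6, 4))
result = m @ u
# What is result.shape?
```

(3, 4)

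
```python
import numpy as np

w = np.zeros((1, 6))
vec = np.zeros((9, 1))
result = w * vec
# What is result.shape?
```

(9, 6)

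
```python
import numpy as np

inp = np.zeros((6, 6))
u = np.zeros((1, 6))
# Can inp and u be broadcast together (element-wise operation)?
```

Yes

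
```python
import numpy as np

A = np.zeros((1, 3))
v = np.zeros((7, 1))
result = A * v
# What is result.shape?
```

(7, 3)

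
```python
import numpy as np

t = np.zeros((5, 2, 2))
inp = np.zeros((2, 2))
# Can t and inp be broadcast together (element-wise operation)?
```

Yes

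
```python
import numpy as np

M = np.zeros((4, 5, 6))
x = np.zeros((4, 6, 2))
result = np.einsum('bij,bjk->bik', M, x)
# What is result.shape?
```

(4, 5, 2)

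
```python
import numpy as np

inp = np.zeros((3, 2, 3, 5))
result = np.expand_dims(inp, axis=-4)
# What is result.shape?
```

(3, 1, 2, 3, 5)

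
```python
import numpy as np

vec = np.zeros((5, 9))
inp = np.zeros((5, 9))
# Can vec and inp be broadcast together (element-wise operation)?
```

Yes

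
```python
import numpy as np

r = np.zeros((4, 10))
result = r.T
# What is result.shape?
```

(10, 4)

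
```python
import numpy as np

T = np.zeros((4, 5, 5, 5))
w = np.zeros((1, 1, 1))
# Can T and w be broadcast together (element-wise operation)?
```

Yes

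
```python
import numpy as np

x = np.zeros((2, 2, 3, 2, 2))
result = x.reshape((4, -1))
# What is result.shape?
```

(4, 12)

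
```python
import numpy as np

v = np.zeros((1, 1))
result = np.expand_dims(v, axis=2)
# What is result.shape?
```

(1, 1, 1)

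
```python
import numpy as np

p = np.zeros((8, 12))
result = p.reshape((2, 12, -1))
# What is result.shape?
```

(2, 12, 4)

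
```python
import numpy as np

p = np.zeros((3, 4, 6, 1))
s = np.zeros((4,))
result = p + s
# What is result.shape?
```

(3, 4, 6, 4)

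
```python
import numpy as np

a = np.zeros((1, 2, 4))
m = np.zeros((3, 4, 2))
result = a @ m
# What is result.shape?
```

(3, 2, 2)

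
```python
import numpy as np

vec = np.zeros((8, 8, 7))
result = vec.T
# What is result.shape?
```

(7, 8, 8)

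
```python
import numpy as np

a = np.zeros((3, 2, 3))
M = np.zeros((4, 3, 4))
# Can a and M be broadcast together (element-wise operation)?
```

No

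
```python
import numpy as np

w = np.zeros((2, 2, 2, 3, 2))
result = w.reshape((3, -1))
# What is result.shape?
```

(3, 16)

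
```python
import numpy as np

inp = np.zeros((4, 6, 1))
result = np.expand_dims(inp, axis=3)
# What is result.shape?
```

(4, 6, 1, 1)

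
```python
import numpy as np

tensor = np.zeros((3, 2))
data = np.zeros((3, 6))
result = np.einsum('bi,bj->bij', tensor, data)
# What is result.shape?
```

(3, 2, 6)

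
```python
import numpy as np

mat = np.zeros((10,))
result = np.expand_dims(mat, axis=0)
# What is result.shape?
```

(1, 10)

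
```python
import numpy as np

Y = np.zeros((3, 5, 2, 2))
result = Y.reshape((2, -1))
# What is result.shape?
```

(2, 30)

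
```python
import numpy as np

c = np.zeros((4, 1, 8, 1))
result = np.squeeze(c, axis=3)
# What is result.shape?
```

(4, 1, 8)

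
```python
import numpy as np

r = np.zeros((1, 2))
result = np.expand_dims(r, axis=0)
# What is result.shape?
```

(1, 1, 2)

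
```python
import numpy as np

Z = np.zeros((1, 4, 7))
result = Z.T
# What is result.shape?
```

(7, 4, 1)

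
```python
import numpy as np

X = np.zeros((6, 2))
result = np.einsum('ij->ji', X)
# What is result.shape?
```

(2, 6)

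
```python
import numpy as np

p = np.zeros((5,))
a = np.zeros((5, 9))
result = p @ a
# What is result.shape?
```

(9,)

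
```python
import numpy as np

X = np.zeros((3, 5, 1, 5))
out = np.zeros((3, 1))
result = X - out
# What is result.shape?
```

(3, 5, 3, 5)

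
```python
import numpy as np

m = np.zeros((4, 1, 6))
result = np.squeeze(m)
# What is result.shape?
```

(4, 6)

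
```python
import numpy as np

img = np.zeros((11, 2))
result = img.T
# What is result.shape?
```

(2, 11)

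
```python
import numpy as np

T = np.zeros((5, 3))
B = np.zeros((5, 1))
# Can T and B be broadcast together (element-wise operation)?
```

Yes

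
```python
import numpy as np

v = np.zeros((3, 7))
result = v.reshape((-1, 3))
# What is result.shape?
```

(7, 3)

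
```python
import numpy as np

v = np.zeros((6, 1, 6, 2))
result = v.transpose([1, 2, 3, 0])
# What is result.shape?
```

(1, 6, 2, 6)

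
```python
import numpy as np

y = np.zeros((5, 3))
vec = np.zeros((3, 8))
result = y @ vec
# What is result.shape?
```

(5, 8)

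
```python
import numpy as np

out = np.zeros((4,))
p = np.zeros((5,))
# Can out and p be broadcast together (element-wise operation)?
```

No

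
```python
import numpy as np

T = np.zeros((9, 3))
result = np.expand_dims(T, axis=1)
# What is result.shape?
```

(9, 1, 3)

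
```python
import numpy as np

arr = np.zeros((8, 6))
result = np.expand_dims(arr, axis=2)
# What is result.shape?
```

(8, 6, 1)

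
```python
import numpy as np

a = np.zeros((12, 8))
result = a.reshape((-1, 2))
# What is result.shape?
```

(48, 2)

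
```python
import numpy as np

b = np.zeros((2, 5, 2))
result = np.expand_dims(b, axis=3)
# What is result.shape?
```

(2, 5, 2, 1)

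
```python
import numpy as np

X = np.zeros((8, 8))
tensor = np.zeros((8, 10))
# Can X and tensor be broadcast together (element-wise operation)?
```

No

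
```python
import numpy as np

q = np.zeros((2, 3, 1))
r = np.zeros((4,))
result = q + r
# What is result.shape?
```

(2, 3, 4)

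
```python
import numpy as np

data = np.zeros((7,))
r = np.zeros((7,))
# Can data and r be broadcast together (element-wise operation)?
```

Yes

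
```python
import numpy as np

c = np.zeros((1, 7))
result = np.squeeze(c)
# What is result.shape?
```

(7,)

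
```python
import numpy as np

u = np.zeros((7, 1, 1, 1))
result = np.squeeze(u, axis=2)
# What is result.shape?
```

(7, 1, 1)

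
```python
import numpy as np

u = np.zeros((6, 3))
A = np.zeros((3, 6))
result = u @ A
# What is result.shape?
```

(6, 6)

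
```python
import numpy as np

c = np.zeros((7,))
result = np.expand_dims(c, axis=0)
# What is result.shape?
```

(1, 7)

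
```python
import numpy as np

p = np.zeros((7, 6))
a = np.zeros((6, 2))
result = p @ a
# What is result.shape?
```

(7, 2)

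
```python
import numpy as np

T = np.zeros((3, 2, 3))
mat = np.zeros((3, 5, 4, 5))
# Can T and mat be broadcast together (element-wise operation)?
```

No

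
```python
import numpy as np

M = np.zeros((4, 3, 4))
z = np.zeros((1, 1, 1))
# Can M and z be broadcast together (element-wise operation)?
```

Yes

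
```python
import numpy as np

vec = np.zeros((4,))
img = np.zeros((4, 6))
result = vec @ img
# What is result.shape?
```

(6,)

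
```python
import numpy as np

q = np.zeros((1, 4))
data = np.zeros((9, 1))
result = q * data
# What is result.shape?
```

(9, 4)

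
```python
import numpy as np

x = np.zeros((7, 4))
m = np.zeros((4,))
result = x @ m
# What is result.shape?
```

(7,)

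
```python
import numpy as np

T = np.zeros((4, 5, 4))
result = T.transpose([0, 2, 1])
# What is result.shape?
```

(4, 4, 5)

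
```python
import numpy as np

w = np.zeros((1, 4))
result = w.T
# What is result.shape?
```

(4, 1)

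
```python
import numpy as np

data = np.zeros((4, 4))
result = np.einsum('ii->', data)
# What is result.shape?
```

()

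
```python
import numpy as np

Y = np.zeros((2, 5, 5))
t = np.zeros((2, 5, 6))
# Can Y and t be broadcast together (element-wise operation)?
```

No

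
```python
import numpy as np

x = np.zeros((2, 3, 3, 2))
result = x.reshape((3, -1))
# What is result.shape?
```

(3, 12)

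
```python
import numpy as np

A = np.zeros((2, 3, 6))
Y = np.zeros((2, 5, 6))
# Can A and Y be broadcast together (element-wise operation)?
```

No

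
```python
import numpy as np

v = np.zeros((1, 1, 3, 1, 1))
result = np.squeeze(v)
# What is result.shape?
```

(3,)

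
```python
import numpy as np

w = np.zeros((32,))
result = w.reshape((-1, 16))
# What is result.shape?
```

(2, 16)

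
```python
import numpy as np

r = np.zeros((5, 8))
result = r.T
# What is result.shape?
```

(8, 5)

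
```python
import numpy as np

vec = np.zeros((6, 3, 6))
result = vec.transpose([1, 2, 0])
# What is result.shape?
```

(3, 6, 6)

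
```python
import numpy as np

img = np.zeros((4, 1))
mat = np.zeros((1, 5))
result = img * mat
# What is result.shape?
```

(4, 5)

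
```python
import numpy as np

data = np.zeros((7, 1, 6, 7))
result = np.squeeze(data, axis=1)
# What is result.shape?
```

(7, 6, 7)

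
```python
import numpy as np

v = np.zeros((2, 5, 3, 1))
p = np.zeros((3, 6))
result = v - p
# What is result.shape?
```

(2, 5, 3, 6)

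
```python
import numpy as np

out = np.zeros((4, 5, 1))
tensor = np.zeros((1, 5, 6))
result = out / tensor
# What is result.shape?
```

(4, 5, 6)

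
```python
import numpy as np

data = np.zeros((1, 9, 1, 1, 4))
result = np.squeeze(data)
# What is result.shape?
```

(9, 4)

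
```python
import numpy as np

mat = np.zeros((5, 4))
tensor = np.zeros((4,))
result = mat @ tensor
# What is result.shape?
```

(5,)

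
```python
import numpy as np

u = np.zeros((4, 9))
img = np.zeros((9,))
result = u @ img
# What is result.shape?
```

(4,)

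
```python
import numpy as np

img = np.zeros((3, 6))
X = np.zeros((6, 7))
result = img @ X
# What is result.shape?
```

(3, 7)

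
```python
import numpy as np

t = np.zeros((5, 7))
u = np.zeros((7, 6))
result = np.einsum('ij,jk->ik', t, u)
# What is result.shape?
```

(5, 6)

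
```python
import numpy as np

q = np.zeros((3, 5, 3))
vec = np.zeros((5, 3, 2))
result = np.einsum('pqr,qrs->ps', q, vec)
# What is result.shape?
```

(3, 2)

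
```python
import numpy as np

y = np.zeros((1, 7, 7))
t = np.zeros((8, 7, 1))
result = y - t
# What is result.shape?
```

(8, 7, 7)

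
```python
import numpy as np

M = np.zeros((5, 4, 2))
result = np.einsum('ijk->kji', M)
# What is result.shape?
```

(2, 4, 5)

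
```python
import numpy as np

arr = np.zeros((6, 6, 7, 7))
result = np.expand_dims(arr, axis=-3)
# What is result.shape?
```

(6, 6, 1, 7, 7)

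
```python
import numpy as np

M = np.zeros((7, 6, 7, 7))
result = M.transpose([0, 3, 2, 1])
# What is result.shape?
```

(7, 7, 7, 6)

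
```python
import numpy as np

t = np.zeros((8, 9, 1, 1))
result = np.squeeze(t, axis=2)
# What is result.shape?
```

(8, 9, 1)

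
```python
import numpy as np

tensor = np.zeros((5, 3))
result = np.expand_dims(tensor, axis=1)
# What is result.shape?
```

(5, 1, 3)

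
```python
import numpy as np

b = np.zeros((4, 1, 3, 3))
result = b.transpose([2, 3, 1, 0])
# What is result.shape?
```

(3, 3, 1, 4)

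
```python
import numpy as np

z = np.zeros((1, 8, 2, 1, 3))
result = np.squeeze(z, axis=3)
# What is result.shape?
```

(1, 8, 2, 3)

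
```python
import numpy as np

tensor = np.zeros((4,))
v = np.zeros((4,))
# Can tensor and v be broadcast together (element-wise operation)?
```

Yes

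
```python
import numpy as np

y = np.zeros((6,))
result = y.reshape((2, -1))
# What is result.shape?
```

(2, 3)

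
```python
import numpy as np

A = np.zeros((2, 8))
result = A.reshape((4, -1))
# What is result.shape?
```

(4, 4)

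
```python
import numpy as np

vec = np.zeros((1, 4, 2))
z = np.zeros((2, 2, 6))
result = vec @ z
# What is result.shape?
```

(2, 4, 6)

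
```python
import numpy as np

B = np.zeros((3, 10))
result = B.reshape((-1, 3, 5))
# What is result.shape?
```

(2, 3, 5)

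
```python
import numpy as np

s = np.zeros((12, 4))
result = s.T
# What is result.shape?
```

(4, 12)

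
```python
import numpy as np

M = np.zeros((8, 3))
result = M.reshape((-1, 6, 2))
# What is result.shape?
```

(2, 6, 2)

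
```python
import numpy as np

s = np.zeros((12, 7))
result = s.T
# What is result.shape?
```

(7, 12)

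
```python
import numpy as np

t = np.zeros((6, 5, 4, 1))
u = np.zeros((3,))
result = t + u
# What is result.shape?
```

(6, 5, 4, 3)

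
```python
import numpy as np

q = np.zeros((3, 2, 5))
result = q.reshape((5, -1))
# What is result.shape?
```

(5, 6)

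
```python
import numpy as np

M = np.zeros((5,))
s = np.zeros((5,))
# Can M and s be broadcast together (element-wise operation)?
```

Yes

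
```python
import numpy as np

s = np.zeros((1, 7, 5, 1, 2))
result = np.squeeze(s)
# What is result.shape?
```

(7, 5, 2)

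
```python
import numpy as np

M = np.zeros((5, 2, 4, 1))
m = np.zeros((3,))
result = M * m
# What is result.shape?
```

(5, 2, 4, 3)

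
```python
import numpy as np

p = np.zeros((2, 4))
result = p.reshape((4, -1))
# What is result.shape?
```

(4, 2)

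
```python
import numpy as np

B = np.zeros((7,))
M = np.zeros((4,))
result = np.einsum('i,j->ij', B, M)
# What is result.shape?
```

(7, 4)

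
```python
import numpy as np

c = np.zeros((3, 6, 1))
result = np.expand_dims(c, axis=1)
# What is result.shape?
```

(3, 1, 6, 1)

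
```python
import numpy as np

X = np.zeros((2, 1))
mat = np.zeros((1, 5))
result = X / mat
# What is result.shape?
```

(2, 5)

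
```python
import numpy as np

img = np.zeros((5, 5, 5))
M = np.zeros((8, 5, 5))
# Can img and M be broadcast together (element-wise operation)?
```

No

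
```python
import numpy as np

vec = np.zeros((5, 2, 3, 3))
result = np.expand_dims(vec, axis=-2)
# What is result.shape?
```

(5, 2, 3, 1, 3)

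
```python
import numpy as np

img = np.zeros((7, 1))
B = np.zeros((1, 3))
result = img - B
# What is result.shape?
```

(7, 3)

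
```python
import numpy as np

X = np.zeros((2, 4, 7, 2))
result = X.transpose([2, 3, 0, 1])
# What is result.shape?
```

(7, 2, 2, 4)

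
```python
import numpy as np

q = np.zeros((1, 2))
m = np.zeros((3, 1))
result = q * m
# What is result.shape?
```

(3, 2)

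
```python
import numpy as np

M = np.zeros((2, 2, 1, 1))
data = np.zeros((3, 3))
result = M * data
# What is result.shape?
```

(2, 2, 3, 3)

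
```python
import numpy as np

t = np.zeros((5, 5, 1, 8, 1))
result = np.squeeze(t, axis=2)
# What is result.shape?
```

(5, 5, 8, 1)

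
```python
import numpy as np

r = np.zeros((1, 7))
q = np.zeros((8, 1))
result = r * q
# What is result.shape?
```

(8, 7)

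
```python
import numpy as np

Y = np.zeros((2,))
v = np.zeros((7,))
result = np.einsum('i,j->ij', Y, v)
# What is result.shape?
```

(2, 7)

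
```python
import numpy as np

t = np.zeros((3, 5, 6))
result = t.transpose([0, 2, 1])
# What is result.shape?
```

(3, 6, 5)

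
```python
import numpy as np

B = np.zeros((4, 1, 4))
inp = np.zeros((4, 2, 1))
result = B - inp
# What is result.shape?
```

(4, 2, 4)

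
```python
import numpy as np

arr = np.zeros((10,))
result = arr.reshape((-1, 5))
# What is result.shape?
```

(2, 5)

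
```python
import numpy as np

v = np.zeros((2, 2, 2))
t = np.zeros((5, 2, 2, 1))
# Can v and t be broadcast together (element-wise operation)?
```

Yes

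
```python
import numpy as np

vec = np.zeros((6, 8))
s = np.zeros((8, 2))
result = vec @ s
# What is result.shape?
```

(6, 2)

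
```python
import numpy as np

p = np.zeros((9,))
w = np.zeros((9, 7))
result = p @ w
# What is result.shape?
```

(7,)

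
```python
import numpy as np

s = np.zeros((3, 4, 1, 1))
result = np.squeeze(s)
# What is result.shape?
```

(3, 4)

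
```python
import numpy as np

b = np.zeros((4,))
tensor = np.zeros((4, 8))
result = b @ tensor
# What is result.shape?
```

(8,)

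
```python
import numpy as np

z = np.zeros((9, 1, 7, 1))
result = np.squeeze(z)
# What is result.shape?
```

(9, 7)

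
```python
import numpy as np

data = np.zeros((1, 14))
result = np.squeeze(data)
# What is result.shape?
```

(14,)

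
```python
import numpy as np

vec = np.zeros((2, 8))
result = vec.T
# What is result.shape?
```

(8, 2)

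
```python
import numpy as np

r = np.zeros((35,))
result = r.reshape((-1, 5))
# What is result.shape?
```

(7, 5)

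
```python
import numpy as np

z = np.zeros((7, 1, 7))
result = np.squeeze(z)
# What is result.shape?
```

(7, 7)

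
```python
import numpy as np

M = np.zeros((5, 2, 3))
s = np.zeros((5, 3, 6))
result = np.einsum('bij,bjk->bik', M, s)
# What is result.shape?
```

(5, 2, 6)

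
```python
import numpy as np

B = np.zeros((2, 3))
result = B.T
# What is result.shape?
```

(3, 2)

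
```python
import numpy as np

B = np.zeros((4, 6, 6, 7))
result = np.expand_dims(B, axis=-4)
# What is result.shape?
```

(4, 1, 6, 6, 7)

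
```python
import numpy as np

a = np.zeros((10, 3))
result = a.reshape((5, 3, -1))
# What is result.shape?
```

(5, 3, 2)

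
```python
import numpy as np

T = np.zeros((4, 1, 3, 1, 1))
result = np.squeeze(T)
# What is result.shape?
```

(4, 3)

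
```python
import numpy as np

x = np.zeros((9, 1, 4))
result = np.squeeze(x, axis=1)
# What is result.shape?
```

(9, 4)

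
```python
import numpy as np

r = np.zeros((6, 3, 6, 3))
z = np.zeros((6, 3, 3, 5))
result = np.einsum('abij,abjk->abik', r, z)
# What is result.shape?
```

(6, 3, 6, 5)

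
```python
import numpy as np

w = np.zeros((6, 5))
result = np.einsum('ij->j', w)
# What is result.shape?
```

(5,)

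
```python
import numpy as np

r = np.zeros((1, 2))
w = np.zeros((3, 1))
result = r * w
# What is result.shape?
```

(3, 2)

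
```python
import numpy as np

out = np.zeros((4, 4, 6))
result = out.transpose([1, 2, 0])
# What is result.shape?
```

(4, 6, 4)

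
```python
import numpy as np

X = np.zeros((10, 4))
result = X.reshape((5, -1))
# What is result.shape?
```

(5, 8)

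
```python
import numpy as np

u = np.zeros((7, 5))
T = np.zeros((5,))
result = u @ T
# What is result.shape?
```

(7,)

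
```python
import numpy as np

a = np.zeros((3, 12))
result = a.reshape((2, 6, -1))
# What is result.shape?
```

(2, 6, 3)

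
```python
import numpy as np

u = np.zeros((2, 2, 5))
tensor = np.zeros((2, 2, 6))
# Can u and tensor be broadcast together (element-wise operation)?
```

No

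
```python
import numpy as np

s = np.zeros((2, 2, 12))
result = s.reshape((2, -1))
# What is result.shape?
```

(2, 24)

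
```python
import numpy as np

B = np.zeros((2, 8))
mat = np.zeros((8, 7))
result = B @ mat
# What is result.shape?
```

(2, 7)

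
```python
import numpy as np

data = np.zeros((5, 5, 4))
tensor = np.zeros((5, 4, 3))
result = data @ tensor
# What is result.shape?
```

(5, 5, 3)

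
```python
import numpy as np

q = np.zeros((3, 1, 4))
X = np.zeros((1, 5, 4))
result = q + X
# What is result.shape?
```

(3, 5, 4)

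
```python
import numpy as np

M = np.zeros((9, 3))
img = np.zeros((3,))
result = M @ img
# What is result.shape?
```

(9,)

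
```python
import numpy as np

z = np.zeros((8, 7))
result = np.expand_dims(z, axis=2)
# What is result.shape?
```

(8, 7, 1)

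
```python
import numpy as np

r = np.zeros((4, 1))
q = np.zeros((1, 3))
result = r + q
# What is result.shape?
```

(4, 3)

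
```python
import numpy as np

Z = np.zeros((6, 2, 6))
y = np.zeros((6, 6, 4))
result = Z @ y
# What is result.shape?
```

(6, 2, 4)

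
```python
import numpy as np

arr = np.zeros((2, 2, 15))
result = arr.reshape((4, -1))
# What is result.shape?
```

(4, 15)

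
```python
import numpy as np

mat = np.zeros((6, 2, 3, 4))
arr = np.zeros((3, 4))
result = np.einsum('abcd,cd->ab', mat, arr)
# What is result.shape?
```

(6, 2)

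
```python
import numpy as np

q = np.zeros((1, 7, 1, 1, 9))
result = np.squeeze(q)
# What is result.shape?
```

(7, 9)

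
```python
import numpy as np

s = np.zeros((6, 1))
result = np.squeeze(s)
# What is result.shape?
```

(6,)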